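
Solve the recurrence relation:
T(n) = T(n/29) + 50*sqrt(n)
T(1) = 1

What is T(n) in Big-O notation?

Each level contributes sqrt(n/29^k). Geometric series with ratio 1/sqrt(29) < 1 sums to O(sqrt(n)).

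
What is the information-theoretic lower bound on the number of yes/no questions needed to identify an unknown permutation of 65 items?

There are 65! = 8247650592082470666723170306785496252186258551345437492922123134388955774976000000000000000 permutations. Each yes/no question gives at most 1 bit, so at least ceil(log_2(8247650592082470666723170306785496252186258551345437492922123134388955774976000000000000000)) = 303 questions are needed.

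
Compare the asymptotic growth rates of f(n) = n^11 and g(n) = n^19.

g(n) = n^19 grows faster: n^19/n^11 = n^8 -> infinity.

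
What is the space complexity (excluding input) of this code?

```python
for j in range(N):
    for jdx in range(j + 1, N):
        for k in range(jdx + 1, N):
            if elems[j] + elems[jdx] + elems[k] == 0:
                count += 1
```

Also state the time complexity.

Space complexity: O(1).
Only a constant amount of auxiliary storage is used; nothing grows with n.
Time complexity: O(n^3).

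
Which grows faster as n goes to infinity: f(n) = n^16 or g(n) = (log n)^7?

f(n) = n^16 grows faster: any positive polynomial dominates any polylog.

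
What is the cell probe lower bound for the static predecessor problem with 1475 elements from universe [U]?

The Patrascu-Thorup lower bound shows any data structure on n = 1475 elements using O(n * polylog(n)) space requires Omega(log log U) query time. van Emde Boas trees achieve O(log log U) with O(U) space.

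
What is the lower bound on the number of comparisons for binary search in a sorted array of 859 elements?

With 859 possible positions, we need at least ceil(log_2(859)) = 10 comparisons. Each comparison splits the remaining candidates by at most half.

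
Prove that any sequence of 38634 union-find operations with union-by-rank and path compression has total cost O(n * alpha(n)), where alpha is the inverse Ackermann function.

Using Tarjan's analysis with rank-based potential function. Union-by-rank keeps tree height O(log n). Path compression flattens paths during find. For n = 38634 operations, total cost is O(n * alpha(n)), effectively O(n) since alpha grows incredibly slowly.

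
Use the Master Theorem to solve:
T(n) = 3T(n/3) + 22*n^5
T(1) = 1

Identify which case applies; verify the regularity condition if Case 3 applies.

a=3, b=3, f(n)=22*n^5.
log_3(3) = 1 < 5.
f(n) = Omega(n^(1+epsilon)) for some epsilon > 0, so Case 3 is the candidate.
Regularity: a*f(n/b) = 3*22*(n/3)^5 = (3/243)*22*n^5 <= c*f(n) with c = 3/243 < 1. Satisfied.
Case 3: T(n) = Theta(n^5).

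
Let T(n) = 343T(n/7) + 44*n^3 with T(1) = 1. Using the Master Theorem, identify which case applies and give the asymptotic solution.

a=343, b=7, f(n)=44*n^3.
log_7(343) = 3, so n^(log_b(a)) = n^3.
f(n) = Theta(n^3), so Case 2 applies.
T(n) = Theta(n^3 log n).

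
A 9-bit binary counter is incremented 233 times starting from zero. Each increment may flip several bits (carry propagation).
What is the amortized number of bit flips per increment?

Bit i flips on every 2^i-th increment, so over 233 increments bit i flips floor(233/2^i) times. Summing over i: total flips < 2 * 233. Amortized: < 2 = O(1) per increment.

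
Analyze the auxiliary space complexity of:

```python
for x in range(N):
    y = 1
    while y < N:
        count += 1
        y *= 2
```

Space complexity: O(1).
Only a constant amount of auxiliary storage is used; nothing grows with n.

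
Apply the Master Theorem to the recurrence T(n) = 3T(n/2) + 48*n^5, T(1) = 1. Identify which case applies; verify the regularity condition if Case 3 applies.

a=3, b=2, f(n)=48*n^5.
log_2(3) = 1.585 < 5.
f(n) = Omega(n^(1.585+epsilon)) for some epsilon > 0, so Case 3 is the candidate.
Regularity: a*f(n/b) = 3*48*(n/2)^5 = (3/32)*48*n^5 <= c*f(n) with c = 3/32 < 1. Satisfied.
Case 3: T(n) = Theta(n^5).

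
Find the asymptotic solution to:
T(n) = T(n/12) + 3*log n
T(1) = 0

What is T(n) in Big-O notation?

Each of the log_12(n) levels adds O(log n). T(n) = O(log^2 n).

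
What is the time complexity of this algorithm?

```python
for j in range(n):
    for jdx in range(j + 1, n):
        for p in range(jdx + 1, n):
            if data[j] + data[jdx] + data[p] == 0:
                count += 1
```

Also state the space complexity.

Time complexity: O(n^3).
Space complexity: O(1).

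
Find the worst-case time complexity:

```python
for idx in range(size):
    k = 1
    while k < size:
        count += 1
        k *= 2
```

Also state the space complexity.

Time complexity: O(n log n).
Space complexity: O(1).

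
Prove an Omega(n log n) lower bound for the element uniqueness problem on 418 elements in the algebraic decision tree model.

In the algebraic decision tree model, element uniqueness on 418 elements is equivalent to determining which cell of an arrangement of C(418,2) = 87153 hyperplanes x_i = x_j contains the input point. Ben-Or's theorem shows this requires Omega(n log n).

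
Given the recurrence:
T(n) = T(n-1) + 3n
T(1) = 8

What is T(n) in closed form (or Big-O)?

Unrolling: T(n) = 8 + 3*(2 + 3 + ... + n) = 8 + 3*(n(n+1)/2 - 1) = O(n^2).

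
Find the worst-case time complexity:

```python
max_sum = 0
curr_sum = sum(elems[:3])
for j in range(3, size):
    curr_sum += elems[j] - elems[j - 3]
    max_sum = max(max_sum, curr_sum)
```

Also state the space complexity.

Time complexity: O(n).
Space complexity: O(1).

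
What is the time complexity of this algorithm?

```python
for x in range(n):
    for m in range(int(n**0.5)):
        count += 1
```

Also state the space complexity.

Time complexity: O(n * sqrt(n)).
Space complexity: O(1).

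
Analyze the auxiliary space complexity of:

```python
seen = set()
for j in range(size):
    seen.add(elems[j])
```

Space complexity: O(n).
Auxiliary storage grows linearly with the input size n in the worst case.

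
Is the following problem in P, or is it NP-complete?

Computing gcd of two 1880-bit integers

This problem is in P: the Euclidean algorithm runs in polynomial time in the bit-length.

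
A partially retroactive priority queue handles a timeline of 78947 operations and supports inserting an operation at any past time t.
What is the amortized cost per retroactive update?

Partially retroactive priority queues (Demaine-Iacono-Langerman) allow updates at past times with queries only at the present. With a balanced BST over the m = 78947 timeline events tracking bridges, each retroactive insert or delete is O(log m) amortized.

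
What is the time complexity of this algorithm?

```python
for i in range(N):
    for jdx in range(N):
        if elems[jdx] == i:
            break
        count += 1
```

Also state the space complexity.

Time complexity: O(n^2).
Space complexity: O(1).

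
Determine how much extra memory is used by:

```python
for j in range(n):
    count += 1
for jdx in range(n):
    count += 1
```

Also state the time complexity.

Space complexity: O(1).
Only a constant amount of auxiliary storage is used; nothing grows with n.
Time complexity: O(n).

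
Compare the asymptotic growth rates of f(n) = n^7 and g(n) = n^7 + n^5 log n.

f(n) = n^7 and g(n) = n^7 + n^5 log n are Theta of each other: the lower-order n^5 log n term is o(n^7); both are Theta(n^7).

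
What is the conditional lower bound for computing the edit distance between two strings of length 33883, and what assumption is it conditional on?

Under SETH (the Strong Exponential Time Hypothesis), edit distance on length-33883 strings cannot be computed in O(n^(2-epsilon)) time for any epsilon > 0 (Backurs-Indyk). The reduction is from CNF-SAT via the orthogonal vectors problem.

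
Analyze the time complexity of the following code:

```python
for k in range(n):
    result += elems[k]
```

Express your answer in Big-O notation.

Time complexity: O(n).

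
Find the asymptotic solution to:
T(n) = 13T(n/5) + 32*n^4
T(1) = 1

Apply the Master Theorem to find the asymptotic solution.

a=13, b=5, f(n)=32*n^4. log_5(13) = 1.594 < 4. Case 3: T(n) = O(n^4).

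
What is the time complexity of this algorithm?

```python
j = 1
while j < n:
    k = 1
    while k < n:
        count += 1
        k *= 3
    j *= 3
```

Time complexity: O(log^2 n).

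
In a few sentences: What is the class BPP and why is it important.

BPP (Bounded-error Probabilistic Polynomial time) is the class of problems solvable by a randomized algorithm in polynomial time with error probability at most 1/3. BPP contains P and is contained in PSPACE. It is widely conjectured that P = BPP, meaning randomness does not help for decision problems.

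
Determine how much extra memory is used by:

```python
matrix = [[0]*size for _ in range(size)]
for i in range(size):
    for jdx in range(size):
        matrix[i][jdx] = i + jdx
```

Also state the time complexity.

Space complexity: O(n^2).
A 2D structure of size n x n is allocated.
Time complexity: O(n^2).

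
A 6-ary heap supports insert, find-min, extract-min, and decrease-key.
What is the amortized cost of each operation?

The 6-ary heap has height O(log_6 n). Insert sifts up: O(log_6 n). Find-min reads the root: O(1). Extract-min sifts down comparing 6 children per level: O(6 * log_6 n). Decrease-key sifts up: O(log_6 n).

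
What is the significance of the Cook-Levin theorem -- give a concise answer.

The Cook-Levin theorem proves that SAT is NP-complete. It was the first problem shown to be NP-complete, establishing the foundation for proving other problems NP-complete via reductions from SAT.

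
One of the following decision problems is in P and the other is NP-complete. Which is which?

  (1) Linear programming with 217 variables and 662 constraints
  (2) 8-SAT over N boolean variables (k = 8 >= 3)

(1) is P: the ellipsoid and interior-point methods run in polynomial time.
(2) is NP-complete: 3-SAT is NP-complete (Cook-Levin); k-SAT for k>=3 reduces from 3-SAT.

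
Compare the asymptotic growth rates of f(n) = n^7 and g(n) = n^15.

g(n) = n^15 grows faster: n^15/n^7 = n^8 -> infinity.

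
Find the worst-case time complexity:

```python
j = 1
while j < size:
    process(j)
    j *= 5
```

Time complexity: O(log n).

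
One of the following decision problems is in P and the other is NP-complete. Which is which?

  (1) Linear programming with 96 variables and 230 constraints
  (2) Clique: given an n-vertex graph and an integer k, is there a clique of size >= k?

(1) is P: the ellipsoid and interior-point methods run in polynomial time.
(2) is NP-complete: complement of Independent Set / Vertex Cover (with k part of the input).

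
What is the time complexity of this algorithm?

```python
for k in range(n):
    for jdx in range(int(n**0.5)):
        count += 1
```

Time complexity: O(n * sqrt(n)).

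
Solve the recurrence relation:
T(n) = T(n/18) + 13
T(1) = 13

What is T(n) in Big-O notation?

Each step divides n by 18 and adds 13. After log_18(n) steps, T(n) = O(log n).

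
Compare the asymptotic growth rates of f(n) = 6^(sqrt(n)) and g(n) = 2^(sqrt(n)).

f(n) = 6^(sqrt(n)) grows faster: ratio is (6/2)^(sqrt(n)) -> infinity since 6/2 > 1.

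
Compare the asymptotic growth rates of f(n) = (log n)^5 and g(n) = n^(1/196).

g(n) = n^(1/196) grows faster: any positive power of n dominates any polylog.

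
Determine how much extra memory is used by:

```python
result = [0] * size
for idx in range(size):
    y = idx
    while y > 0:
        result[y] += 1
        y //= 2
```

Space complexity: O(n).
Auxiliary storage grows linearly with the input size n in the worst case.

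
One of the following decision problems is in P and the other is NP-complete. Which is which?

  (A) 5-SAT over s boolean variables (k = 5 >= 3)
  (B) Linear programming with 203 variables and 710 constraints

(A) is NP-complete: 3-SAT is NP-complete (Cook-Levin); k-SAT for k>=3 reduces from 3-SAT.
(B) is P: the ellipsoid and interior-point methods run in polynomial time.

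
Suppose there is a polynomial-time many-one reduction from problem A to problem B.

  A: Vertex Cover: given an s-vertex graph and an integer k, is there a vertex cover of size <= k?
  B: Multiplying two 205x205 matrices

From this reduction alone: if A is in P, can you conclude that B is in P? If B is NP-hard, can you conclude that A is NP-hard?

A poly-time reduction A <=_p B transfers tractability DOWN (B easy => A easy) and hardness UP (A hard => B hard), not the reverse.
From A in P, the reduction alone does NOT give B in P: any problem in P trivially reduces to SAT, yet SAT is not known to be in P.
From B NP-hard, the reduction alone does NOT give A NP-hard: again, easy problems reduce to hard ones.
(Here in fact A is NP-complete and B is in P, so no such reduction is known -- its existence would imply P = NP; the analysis concerns only what the assumed reduction would or would not let you conclude.)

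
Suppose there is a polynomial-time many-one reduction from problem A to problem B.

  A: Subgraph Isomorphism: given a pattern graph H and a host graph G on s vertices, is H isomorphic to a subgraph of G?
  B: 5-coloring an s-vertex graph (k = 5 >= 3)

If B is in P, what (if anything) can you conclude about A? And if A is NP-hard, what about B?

A poly-time reduction A <=_p B means any A-instance can be transformed to a B-instance in poly time.
If B is in P: compose the reduction with B's poly-time algorithm to solve A in poly time, so A is in P.
If A is NP-hard: every NP problem reduces to A, which reduces to B; composing reductions, every NP problem reduces to B, so B is NP-hard.
(Here in fact A is NP-complete and B is NP-complete.)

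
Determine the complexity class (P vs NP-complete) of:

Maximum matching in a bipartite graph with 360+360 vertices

This problem is in P: Hopcroft-Karp runs in O(E sqrt(V)).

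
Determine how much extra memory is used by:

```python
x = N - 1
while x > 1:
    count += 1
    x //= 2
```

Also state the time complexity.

Space complexity: O(1).
Only a constant amount of auxiliary storage is used; nothing grows with n.
Time complexity: O(log n).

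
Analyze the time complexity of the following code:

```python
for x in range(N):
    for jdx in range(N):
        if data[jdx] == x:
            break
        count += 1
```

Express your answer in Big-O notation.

Time complexity: O(n^2).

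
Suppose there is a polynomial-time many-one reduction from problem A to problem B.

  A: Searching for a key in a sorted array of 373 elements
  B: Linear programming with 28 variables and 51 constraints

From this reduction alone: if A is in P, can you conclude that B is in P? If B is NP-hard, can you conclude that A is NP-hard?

A poly-time reduction A <=_p B transfers tractability DOWN (B easy => A easy) and hardness UP (A hard => B hard), not the reverse.
From A in P, the reduction alone does NOT give B in P: any problem in P trivially reduces to SAT, yet SAT is not known to be in P.
From B NP-hard, the reduction alone does NOT give A NP-hard: again, easy problems reduce to hard ones.
(Here in fact A is P and B is P.)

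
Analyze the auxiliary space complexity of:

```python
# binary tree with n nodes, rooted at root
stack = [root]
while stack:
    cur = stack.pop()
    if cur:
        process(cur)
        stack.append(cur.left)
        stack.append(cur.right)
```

Space complexity: O(n).
Auxiliary storage grows linearly with the input size n in the worst case.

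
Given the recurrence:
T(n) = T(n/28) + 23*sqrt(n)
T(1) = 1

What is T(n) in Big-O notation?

Each level contributes sqrt(n/28^k). Geometric series with ratio 1/sqrt(28) < 1 sums to O(sqrt(n)).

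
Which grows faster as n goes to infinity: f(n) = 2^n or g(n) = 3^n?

g(n) = 3^n grows faster: (3/2)^n -> infinity since 3/2 > 1.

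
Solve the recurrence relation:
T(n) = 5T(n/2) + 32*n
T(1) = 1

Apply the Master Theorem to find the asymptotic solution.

a=5, b=2, f(n)=32*n. log_2(5) = 2.322. Case 1 of Master Theorem: T(n) = O(n^2.322).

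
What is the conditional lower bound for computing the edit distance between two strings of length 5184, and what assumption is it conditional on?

Under SETH (the Strong Exponential Time Hypothesis), edit distance on length-5184 strings cannot be computed in O(n^(2-epsilon)) time for any epsilon > 0 (Backurs-Indyk). The reduction is from CNF-SAT via the orthogonal vectors problem.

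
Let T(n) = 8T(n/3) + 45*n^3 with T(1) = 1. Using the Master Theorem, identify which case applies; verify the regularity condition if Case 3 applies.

a=8, b=3, f(n)=45*n^3.
log_3(8) = 1.893 < 3.
f(n) = Omega(n^(1.893+epsilon)) for some epsilon > 0, so Case 3 is the candidate.
Regularity: a*f(n/b) = 8*45*(n/3)^3 = (8/27)*45*n^3 <= c*f(n) with c = 8/27 < 1. Satisfied.
Case 3: T(n) = Theta(n^3).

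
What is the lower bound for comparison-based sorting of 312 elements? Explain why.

A comparison-based sorting algorithm corresponds to a decision tree. With 312! possible permutations, the tree has 312! leaves. The height is at least log_2(312!) = Omega(n log n) by Stirling's approximation.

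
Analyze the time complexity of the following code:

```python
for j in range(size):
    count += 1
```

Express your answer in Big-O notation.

Time complexity: O(n).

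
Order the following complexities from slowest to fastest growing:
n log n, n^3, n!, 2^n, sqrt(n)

Ordered by growth rate: sqrt(n) < n log n < n^3 < 2^n < n!.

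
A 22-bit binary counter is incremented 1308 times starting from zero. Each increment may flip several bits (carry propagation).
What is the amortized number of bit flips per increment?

Bit i flips on every 2^i-th increment, so over 1308 increments bit i flips floor(1308/2^i) times. Summing over i: total flips < 2 * 1308. Amortized: < 2 = O(1) per increment.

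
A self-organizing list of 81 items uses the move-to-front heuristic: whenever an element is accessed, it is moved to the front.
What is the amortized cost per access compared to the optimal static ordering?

With potential Phi = number of inversions between the MTF list and the optimal static list (at most C(81,2)), each access has amortized cost at most 2 * (cost under optimal static ordering). This is the move-to-front 2-competitiveness result.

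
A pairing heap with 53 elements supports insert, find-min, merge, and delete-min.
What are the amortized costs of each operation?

Pairing heaps are self-adjusting heap-ordered trees. Insert and merge link two roots: O(1). Find-min reads the root: O(1). Delete-min removes the root, then pairs children in two passes; amortized cost is O(log 53) = O(log n).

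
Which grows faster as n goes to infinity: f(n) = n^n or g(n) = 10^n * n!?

g(n) = 10^n * n! grows faster: by Stirling n! ~ sqrt(2 pi n)(n/e)^n, so 10^n n! / n^n ~ (10/e)^n sqrt(2 pi n) -> infinity since 10/e > 1.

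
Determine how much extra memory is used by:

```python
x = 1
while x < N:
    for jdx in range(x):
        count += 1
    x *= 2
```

Space complexity: O(1).
Only a constant amount of auxiliary storage is used; nothing grows with n.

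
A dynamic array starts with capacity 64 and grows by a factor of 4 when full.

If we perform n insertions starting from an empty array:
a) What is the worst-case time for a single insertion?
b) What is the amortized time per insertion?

(a) Worst-case single insertion: O(n) -- when the array is full at capacity c, the resize copies all c elements, and c can be Theta(n).
(b) Resizes happen at sizes 64, 256, 1024, ... Total copy cost for n insertions: 64 + 256 + ... = O(n) (geometric series with ratio 1/4). Amortized cost per insertion: O(n)/n = O(1).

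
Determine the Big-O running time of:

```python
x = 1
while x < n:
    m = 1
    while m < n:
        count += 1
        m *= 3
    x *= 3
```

Time complexity: O(log^2 n).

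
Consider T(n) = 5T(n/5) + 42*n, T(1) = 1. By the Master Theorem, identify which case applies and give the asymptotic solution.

a=5, b=5, f(n)=42*n.
log_5(5) = 1, so n^(log_b(a)) = n.
f(n) = Theta(n), so Case 2 applies.
T(n) = Theta(n log n).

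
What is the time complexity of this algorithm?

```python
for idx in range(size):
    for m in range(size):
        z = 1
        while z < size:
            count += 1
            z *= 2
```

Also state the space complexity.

Time complexity: O(n^2 log n).
Space complexity: O(1).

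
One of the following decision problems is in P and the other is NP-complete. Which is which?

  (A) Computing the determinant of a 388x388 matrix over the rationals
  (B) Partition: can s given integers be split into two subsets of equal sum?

(A) is P: Gaussian elimination runs in O(n^3).
(B) is NP-complete: Subset Sum reduces to it (one of Karp's 21 NP-complete problems).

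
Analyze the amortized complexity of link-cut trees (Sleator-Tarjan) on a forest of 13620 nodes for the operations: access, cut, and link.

Link-cut trees represent the forest using splay trees over preferred paths. With potential Phi = sum over nodes of log(size of virtual subtree), each access on 13620 nodes is O(log 13620) = O(log n) amortized by the splay-tree access lemma. Cut and link are O(1) plus one access.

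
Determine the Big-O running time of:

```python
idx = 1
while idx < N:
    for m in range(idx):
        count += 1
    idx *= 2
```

Time complexity: O(n).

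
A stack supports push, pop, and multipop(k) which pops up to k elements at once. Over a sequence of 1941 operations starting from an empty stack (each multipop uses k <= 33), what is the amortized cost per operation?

Each element is pushed exactly once and popped at most once (whether by pop or as part of a multipop). So the total number of individual pops over the whole sequence is at most the number of pushes, which is at most 1941. Total work <= 2 * 1941, hence O(1) amortized per operation.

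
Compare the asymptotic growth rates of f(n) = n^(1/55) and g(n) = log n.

f(n) = n^(1/55) grows faster: any positive power of n dominates log n.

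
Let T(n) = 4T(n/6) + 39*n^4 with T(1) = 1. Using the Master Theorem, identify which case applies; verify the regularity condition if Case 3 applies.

a=4, b=6, f(n)=39*n^4.
log_6(4) = 0.7737 < 4.
f(n) = Omega(n^(0.7737+epsilon)) for some epsilon > 0, so Case 3 is the candidate.
Regularity: a*f(n/b) = 4*39*(n/6)^4 = (4/1296)*39*n^4 <= c*f(n) with c = 4/1296 < 1. Satisfied.
Case 3: T(n) = Theta(n^4).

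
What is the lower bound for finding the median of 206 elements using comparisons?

To find the median of 206 elements, every element must be compared at least once, so the lower bound is Omega(n). The BFPRT algorithm achieves O(n), making this tight.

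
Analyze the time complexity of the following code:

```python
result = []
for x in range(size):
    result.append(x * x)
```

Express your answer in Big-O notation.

Time complexity: O(n).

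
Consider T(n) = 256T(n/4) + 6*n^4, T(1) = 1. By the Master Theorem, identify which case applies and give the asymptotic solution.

a=256, b=4, f(n)=6*n^4.
log_4(256) = 4, so n^(log_b(a)) = n^4.
f(n) = Theta(n^4), so Case 2 applies.
T(n) = Theta(n^4 log n).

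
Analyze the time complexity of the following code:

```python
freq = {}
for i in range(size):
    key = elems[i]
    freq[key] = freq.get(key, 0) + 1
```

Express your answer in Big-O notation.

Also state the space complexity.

Time complexity: O(n).
Space complexity: O(n).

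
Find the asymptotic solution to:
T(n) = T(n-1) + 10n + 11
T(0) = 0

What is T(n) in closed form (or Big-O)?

Dominant term in sum is 10*sum(i, i=1..n) = 10*n*(n+1)/2 = O(n^2).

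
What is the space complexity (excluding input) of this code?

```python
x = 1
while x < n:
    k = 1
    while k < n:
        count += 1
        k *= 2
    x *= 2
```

Space complexity: O(1).
Only a constant amount of auxiliary storage is used; nothing grows with n.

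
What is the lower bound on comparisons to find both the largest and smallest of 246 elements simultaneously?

Pair elements first (floor(246/2) comparisons), then find max among winners and min among losers. Total: ceil(3*246/2) - 2 = 367 comparisons.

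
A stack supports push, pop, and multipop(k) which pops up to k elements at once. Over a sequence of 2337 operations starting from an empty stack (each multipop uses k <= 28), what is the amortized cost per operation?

Each element is pushed exactly once and popped at most once (whether by pop or as part of a multipop). So the total number of individual pops over the whole sequence is at most the number of pushes, which is at most 2337. Total work <= 2 * 2337, hence O(1) amortized per operation.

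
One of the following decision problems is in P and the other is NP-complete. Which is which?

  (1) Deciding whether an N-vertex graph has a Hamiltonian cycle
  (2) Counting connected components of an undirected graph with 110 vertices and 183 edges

(1) is NP-complete: one of Karp's 21 NP-complete problems.
(2) is P: BFS/DFS visits each vertex and edge once: O(V+E).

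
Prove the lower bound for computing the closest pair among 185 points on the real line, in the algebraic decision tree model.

Reduction from element distinctness: given 185 reals, the closest-pair distance is 0 iff two are equal. Element distinctness has an Omega(n log n) lower bound in the algebraic decision tree model (Ben-Or). Therefore closest pair on a line also requires Omega(n log n). Sorting then a linear scan achieves this.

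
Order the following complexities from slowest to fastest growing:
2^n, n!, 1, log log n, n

Ordered by growth rate: 1 < log log n < n < 2^n < n!.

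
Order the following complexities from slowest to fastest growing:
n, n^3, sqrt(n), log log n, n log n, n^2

Ordered by growth rate: log log n < sqrt(n) < n < n log n < n^2 < n^3.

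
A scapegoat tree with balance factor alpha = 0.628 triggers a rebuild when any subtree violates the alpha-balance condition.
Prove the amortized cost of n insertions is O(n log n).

Define potential Phi = c * sum of |size(left(v)) - size(right(v))| over all nodes. An insertion at depth d costs O(d) = O(log n) and increases Phi by O(log n). When a rebuild of subtree of size s occurs, it costs O(s) but reduces Phi by Omega(s). With alpha = 0.628, between rebuilds Omega(s) insertions must occur. Amortized cost per insertion: O(log n).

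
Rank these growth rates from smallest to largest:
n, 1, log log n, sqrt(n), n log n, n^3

Ordered by growth rate: 1 < log log n < sqrt(n) < n < n log n < n^3.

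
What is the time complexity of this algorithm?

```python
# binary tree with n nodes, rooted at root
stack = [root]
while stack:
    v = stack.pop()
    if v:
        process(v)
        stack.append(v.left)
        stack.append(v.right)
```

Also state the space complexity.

Time complexity: O(n).
Space complexity: O(n).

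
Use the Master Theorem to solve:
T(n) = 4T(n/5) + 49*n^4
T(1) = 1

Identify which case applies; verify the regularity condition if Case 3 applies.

a=4, b=5, f(n)=49*n^4.
log_5(4) = 0.8614 < 4.
f(n) = Omega(n^(0.8614+epsilon)) for some epsilon > 0, so Case 3 is the candidate.
Regularity: a*f(n/b) = 4*49*(n/5)^4 = (4/625)*49*n^4 <= c*f(n) with c = 4/625 < 1. Satisfied.
Case 3: T(n) = Theta(n^4).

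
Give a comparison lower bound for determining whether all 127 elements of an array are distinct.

In the algebraic decision-tree model, the YES region for element distinctness on 127 elements has 127! connected components (one per ordering). Ben-Or's theorem then gives a lower bound of Omega(log(n!)) = Omega(n log n).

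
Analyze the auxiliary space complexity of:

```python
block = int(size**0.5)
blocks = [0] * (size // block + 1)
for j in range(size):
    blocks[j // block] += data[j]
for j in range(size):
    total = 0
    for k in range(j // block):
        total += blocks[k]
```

Space complexity: O(sqrt(n)).
Storage scales with sqrt(n).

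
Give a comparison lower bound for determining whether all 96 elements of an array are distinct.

In the algebraic decision-tree model, the YES region for element distinctness on 96 elements has 96! connected components (one per ordering). Ben-Or's theorem then gives a lower bound of Omega(log(n!)) = Omega(n log n).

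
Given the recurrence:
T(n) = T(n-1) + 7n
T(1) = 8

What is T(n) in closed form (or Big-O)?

Unrolling: T(n) = 8 + 7*(2 + 3 + ... + n) = 8 + 7*(n(n+1)/2 - 1) = O(n^2).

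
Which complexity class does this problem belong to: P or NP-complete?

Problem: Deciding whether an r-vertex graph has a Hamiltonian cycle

This problem is NP-complete: one of Karp's 21 NP-complete problems.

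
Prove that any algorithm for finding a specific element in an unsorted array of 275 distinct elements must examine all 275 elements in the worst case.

Adversary argument: if the algorithm examines fewer than 275 elements, the adversary places the target in an unexamined position. The algorithm cannot distinguish 'not present' from 'in unexamined position'.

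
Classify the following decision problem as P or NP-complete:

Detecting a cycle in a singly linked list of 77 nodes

This problem is in P: Floyd's tortoise-and-hare runs in O(n) time, O(1) space.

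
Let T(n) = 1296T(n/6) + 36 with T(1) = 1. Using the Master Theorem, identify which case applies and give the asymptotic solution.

a=1296, b=6, f(n)=36.
log_6(1296) = 4 > 0.
Since f(n) = O(n^0) is polynomially smaller than n^4, Case 1 applies.
T(n) = Theta(n^4).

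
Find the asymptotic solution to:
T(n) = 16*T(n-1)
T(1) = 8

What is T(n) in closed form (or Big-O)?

Each step multiplies by 16. T(n) = T(1)*16^(n-1) = 8*16^(n-1).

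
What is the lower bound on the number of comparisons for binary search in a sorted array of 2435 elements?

With 2435 possible positions, we need at least ceil(log_2(2435)) = 12 comparisons. Each comparison splits the remaining candidates by at most half.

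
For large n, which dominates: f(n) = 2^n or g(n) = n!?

g(n) = n! grows faster: by Stirling n! ~ (n/e)^n sqrt(2*pi*n); (n/e)^n eventually dominates 2^n.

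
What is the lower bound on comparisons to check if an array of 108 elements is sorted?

To verify 108 elements are sorted, we must compare each consecutive pair. Skipping any pair allows an adversary to swap them. Therefore 107 comparisons are necessary and sufficient.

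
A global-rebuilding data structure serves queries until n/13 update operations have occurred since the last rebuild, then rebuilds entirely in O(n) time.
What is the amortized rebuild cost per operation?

The O(n) rebuild is triggered by n/13 operations, so each contributes O(n)/(n/13) = O(13) = O(1) to the rebuild cost.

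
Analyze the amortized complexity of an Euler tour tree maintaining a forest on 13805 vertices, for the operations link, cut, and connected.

An Euler tour tree stores each tree's Euler tour as a balanced BST keyed by tour position. On 13805 vertices: link concatenates two tours via O(1) splits/joins of size <= 2*13805 (O(log n)); cut splits the tour at the two occurrences of the edge (O(log n)); connected compares BST roots (O(log n) to find the root). All O(log n) amortized.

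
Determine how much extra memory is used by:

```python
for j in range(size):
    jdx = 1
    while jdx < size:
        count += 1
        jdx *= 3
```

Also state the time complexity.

Space complexity: O(1).
Only a constant amount of auxiliary storage is used; nothing grows with n.
Time complexity: O(n log n).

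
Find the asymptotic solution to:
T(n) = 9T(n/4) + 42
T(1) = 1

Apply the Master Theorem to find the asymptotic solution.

a=9, b=4, f(n)=42. log_4(9) = 1.585. Case 1 of Master Theorem: T(n) = O(n^1.585).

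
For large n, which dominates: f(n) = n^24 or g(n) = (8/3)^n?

g(n) = (8/3)^n grows faster: (8/3)^n is exponential with base 8/3 > 1, dominating every polynomial.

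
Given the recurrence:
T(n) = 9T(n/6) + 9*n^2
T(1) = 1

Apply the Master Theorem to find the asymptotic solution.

a=9, b=6, f(n)=9*n^2. log_6(9) = 1.226 < 2. Case 3: T(n) = O(n^2).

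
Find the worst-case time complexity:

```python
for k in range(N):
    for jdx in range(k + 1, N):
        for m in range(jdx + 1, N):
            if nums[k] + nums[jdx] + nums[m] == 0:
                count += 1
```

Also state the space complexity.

Time complexity: O(n^3).
Space complexity: O(1).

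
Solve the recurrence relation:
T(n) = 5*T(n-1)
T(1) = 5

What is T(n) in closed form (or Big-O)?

Each step multiplies by 5. T(n) = T(1)*5^(n-1) = 5*5^(n-1).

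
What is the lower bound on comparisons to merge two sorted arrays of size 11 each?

To merge two sorted arrays of size 11, we need at least 21 comparisons in the worst case. An adversary can force every element to be compared.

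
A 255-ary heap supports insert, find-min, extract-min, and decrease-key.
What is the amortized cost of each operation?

The 255-ary heap has height O(log_255 n). Insert sifts up: O(log_255 n). Find-min reads the root: O(1). Extract-min sifts down comparing 255 children per level: O(255 * log_255 n). Decrease-key sifts up: O(log_255 n).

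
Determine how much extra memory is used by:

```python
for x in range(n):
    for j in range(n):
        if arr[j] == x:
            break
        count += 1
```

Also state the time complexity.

Space complexity: O(1).
Only a constant amount of auxiliary storage is used; nothing grows with n.
Time complexity: O(n^2).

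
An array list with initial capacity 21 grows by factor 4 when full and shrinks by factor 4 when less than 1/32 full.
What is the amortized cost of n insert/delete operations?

Using potential function Phi = |4*size - capacity|. Resizing costs are offset by potential release. Amortized O(1) per operation.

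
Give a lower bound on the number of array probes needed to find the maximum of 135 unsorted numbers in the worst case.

Adversary: any unprobed cell could hold a value larger than everything seen so far. If fewer than 135 cells are probed, the adversary places the max in an unprobed cell. So all 135 cells must be examined; together with 135-1 comparisons this is tight.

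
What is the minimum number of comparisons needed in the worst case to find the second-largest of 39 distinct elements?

Lower bound: finding the max needs 39-1 comparisons. By the adversary weight-doubling argument, the max must personally win >= ceil(log_2(39)) = 6 comparisons; the 2nd-largest is among those 6 losers, needing 6-1 more comparisons. Total >= 39-1 + 6-1 = 43. A balanced knockout tournament achieves this.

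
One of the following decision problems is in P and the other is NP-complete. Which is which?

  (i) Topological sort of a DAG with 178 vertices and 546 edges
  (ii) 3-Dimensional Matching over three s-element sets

(i) is P: DFS-based topological sort runs in O(V+E).
(ii) is NP-complete: one of Karp's 21 NP-complete problems.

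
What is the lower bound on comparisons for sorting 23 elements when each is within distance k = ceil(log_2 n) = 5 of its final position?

Partition the 23 positions into floor(n/k) blocks of k = 5 consecutive positions; any permutation within a block keeps every element within k of its final position, so there are at least (k!)^(n/k) distinguishable inputs. Lower bound: log_2((k!)^(n/k)) = (n/k) * log_2(k!) = Theta(n log k); with k = ceil(log_2 n), this is Omega(n log log n).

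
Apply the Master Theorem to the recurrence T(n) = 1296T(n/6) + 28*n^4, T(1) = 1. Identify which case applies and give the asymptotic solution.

a=1296, b=6, f(n)=28*n^4.
log_6(1296) = 4, so n^(log_b(a)) = n^4.
f(n) = Theta(n^4), so Case 2 applies.
T(n) = Theta(n^4 log n).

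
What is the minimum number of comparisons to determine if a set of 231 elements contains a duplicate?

Determining if 231 elements are all distinct requires Omega(n log n) comparisons in the comparison model. This follows from the element distinctness lower bound.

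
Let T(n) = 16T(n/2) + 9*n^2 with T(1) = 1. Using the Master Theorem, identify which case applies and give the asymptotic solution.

a=16, b=2, f(n)=9*n^2.
log_2(16) = 4 > 2.
Since f(n) = O(n^2) is polynomially smaller than n^4, Case 1 applies.
T(n) = Theta(n^4).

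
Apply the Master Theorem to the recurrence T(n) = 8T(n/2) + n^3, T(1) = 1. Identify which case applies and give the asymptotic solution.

a=8, b=2, f(n)=n^3.
log_2(8) = 3, so n^(log_b(a)) = n^3.
f(n) = Theta(n^3), so Case 2 applies.
T(n) = Theta(n^3 log n).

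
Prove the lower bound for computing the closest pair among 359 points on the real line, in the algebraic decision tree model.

Reduction from element distinctness: given 359 reals, the closest-pair distance is 0 iff two are equal. Element distinctness has an Omega(n log n) lower bound in the algebraic decision tree model (Ben-Or). Therefore closest pair on a line also requires Omega(n log n). Sorting then a linear scan achieves this.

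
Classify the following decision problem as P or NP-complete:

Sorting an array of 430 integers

This problem is in P: merge sort runs in O(n log n).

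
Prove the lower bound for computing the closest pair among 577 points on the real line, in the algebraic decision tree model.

Reduction from element distinctness: given 577 reals, the closest-pair distance is 0 iff two are equal. Element distinctness has an Omega(n log n) lower bound in the algebraic decision tree model (Ben-Or). Therefore closest pair on a line also requires Omega(n log n). Sorting then a linear scan achieves this.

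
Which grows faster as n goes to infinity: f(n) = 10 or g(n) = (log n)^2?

g(n) = (log n)^2 grows faster: any unbounded function dominates a constant.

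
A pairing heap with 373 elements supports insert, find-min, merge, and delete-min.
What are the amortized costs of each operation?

Pairing heaps are self-adjusting heap-ordered trees. Insert and merge link two roots: O(1). Find-min reads the root: O(1). Delete-min removes the root, then pairs children in two passes; amortized cost is O(log 373) = O(log n).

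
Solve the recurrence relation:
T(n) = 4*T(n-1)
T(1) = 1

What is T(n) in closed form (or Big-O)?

Each step multiplies by 4. T(n) = T(1)*4^(n-1) = 4^(n-1).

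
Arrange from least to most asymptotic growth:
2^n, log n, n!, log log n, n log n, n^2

Ordered by growth rate: log log n < log n < n log n < n^2 < 2^n < n!.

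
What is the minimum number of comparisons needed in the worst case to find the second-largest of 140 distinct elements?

Lower bound: finding the max needs 140-1 comparisons. By the adversary weight-doubling argument, the max must personally win >= ceil(log_2(140)) = 8 comparisons; the 2nd-largest is among those 8 losers, needing 8-1 more comparisons. Total >= 140-1 + 8-1 = 146. A balanced knockout tournament achieves this.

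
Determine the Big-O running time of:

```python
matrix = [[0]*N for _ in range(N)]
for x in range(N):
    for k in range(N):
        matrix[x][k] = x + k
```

Time complexity: O(n^2).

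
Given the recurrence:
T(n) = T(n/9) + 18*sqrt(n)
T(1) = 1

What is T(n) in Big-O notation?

Each level contributes sqrt(n/9^k). Geometric series with ratio 1/sqrt(9) < 1 sums to O(sqrt(n)).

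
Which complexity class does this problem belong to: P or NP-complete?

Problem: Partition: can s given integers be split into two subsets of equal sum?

This problem is NP-complete: Subset Sum reduces to it (one of Karp's 21 NP-complete problems).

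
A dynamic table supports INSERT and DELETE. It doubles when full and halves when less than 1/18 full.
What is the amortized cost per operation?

Using potential function Phi = |2*num_items - table_size| when load > 1/2, and Phi = table_size/2 - num_items otherwise. The gap of 1/18 vs 1/2 for shrinking prevents thrashing. Both insert and delete have O(1) amortized cost.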